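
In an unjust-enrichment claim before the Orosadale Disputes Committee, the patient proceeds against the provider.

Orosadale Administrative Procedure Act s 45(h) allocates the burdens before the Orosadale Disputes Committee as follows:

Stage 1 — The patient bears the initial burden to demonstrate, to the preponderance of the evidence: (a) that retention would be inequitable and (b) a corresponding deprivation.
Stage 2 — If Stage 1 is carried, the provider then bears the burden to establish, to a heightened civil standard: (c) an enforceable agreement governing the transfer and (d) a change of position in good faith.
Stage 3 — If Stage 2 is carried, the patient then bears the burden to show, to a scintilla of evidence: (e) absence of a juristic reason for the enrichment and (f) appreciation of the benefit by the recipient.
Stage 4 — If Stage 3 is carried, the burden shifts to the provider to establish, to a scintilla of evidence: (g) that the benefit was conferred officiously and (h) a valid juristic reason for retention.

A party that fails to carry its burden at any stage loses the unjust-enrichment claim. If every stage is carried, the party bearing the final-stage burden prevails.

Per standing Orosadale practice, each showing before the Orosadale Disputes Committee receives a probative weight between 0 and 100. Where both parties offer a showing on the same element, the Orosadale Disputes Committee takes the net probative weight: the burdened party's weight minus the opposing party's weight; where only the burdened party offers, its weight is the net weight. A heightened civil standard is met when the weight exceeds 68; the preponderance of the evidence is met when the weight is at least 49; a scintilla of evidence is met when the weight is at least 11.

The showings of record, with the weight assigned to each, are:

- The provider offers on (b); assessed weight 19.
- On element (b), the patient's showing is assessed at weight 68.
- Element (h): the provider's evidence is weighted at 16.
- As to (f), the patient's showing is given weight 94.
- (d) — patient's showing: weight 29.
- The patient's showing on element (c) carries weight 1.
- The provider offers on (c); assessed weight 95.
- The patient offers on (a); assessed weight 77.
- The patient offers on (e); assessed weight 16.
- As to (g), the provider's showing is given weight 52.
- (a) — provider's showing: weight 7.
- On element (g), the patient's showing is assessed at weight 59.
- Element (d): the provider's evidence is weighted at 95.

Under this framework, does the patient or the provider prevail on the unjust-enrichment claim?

patient

Stage 1 — burden on patient; standard: the preponderance of the evidence (weight is at least 49).
    (a): 77 − 7 = 70 ≥ 49 [met]
    (b): 68 − 19 = 49 ≥ 49 [met]
  Stage 1 is satisfied; the onus moves to the provider.
Stage 2 — burden on provider; standard: a heightened civil standard (weight exceeds 68).
    (c): 95 − 1 = 94 > 68 [met]
    (d): 95 − 29 = 66 ≤ 68 [not met]
  Stage 2 not carried; the provider fails its burden.
The analysis ends at Stage 2; the patient prevails.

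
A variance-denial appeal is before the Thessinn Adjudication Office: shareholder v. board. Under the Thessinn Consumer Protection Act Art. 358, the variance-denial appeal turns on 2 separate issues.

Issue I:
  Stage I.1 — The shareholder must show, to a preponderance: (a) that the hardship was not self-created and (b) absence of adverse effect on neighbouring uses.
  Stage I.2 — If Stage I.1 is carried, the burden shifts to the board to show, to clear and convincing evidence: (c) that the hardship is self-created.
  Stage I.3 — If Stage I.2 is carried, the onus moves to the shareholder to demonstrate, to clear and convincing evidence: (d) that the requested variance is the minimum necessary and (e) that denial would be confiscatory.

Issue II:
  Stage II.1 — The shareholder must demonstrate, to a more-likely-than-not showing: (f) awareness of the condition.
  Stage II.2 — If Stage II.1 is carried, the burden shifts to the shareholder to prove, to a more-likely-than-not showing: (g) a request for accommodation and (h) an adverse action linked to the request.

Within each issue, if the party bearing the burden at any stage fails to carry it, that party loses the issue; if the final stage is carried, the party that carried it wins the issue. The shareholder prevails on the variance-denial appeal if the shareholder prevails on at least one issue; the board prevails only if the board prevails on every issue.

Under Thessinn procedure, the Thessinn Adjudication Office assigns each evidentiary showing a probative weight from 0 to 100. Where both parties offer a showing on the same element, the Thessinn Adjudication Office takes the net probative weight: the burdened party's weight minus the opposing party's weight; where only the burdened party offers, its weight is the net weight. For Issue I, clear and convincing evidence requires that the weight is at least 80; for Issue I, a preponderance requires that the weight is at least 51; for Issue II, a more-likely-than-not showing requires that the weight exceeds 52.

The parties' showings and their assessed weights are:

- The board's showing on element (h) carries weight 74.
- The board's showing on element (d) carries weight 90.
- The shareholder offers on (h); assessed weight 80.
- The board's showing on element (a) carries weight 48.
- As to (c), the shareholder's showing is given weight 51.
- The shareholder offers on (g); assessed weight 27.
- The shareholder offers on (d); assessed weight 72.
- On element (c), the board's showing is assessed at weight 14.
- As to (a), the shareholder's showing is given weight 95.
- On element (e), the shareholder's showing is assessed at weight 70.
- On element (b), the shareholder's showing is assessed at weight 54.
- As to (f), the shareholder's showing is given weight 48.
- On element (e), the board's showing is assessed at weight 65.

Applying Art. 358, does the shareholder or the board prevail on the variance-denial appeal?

— Issue I —
Stage I.1 (shareholder, a preponderance, weight is at least 51): (a) net 95−48=47 < 51 — fails; (b) 54 ≥ 51 — meets.
  The shareholder does not carry Stage I.1.
The board prevails on this issue.
— Issue II —
Stage II.1 — burden on shareholder; standard: a more-likely-than-not showing (weight exceeds 52).
    (f): 48 ≤ 52 [not met]
  Not every element is met, so the shareholder fails to carry Stage II.1.
The board prevails on this issue.
Per-issue: Issue I → board; Issue II → board. The shareholder must prevail on at least one issue; overall, the board prevails.

board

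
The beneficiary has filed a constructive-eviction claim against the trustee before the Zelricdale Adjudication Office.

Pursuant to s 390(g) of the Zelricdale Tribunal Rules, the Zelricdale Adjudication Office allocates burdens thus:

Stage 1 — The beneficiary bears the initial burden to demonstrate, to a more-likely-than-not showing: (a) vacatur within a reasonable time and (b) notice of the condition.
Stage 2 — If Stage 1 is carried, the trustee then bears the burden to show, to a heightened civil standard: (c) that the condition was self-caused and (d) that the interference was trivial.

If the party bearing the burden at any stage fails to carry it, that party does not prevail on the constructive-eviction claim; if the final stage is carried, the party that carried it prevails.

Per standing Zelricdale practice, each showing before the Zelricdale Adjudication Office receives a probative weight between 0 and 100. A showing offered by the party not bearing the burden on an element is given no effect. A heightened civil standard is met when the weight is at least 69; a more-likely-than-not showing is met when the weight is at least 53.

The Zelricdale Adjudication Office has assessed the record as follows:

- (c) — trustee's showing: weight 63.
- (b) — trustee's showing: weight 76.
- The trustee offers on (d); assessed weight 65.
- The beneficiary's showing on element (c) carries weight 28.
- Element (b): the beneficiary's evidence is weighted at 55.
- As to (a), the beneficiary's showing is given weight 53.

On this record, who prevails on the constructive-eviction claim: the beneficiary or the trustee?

Stage 1 — burden on beneficiary; standard: a more-likely-than-not showing (weight is at least 53).
    (a): 53 ≥ 53 [met]
    (b): 55 (trustee's 76 disregarded) ≥ 53 [met]
  Stage 1 is satisfied; the onus moves to the trustee.
Stage 2 — burden on trustee; standard: a heightened civil standard (weight is at least 69).
    (c): 63 (beneficiary's 28 disregarded) < 69 [not met]
    (d): 65 < 69 [not met]
  The trustee does not carry Stage 2.
So the beneficiary prevails.

beneficiary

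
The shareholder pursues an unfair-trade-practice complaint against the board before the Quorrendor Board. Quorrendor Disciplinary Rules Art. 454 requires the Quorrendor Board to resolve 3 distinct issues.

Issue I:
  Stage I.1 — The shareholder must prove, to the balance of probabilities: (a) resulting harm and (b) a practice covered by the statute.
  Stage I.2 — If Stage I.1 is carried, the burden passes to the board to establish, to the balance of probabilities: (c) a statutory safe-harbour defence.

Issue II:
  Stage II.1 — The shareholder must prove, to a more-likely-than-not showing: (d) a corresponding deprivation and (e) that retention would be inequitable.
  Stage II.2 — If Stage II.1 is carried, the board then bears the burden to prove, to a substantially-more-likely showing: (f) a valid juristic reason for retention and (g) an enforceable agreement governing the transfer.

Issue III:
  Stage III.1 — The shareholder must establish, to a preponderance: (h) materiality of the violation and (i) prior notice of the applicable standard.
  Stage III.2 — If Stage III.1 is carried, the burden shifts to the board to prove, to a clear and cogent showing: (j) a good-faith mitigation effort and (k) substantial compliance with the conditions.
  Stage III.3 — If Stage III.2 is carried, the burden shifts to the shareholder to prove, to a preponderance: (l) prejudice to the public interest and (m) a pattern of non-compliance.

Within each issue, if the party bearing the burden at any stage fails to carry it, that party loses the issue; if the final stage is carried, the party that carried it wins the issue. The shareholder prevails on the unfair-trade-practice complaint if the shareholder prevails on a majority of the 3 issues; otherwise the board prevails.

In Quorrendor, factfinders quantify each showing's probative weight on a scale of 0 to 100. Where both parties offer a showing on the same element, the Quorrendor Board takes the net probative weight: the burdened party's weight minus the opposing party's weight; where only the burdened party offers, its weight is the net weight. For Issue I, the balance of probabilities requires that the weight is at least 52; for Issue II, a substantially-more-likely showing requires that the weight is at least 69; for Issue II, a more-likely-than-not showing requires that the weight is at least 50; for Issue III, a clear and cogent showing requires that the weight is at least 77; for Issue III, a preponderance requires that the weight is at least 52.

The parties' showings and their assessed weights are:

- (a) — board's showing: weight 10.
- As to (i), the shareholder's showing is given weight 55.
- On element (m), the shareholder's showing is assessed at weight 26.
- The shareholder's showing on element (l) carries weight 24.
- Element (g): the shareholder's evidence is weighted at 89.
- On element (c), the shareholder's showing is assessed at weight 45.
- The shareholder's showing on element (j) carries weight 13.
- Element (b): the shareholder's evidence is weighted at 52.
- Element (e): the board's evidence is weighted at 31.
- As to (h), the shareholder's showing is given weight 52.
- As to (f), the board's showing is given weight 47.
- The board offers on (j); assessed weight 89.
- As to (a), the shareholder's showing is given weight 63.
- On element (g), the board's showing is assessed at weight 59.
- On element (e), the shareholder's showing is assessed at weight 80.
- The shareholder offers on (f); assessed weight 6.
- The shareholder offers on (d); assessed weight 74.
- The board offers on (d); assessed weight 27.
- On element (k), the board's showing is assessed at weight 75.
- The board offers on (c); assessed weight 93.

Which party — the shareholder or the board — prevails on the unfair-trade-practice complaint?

shareholder

— Issue I —
At Stage I.1 the shareholder must meet the balance of probabilities (weight is at least 52): on (a) the weight is 63 less the opposing 10 gives net 53, which does reach 52, so (a) meets the standard; on (b) the weight is 52, which does reach 52, so (b) meets the standard.
  The shareholder carries Stage I.1; the board now bears the burden.
At Stage I.2 the board must meet the balance of probabilities (weight is at least 52): on (c) the weight is 93 less the opposing 45 gives net 48, which does not reach 52, so (c) does not meet the standard.
  Stage I.2 not carried; the board fails its burden.
So the shareholder prevails on this issue.
— Issue II —
At Stage II.1 the shareholder must meet a more-likely-than-not showing (weight is at least 50): on (d) the weight is 74 less the opposing 27 gives net 47, < 50, so (d) does not meet the standard; on (e) the weight is 80 less the opposing 31 gives net 49, which does not reach 50, so (e) does not meet the standard.
  Stage II.1 not carried; the shareholder fails its burden.
The board prevails on this issue.
— Issue III —
Stage III.1 (shareholder, a preponderance, weight is at least 52): (h) 52 ≥ 52 — meets; (i) 55 ≥ 52 — meets.
  The shareholder carries Stage III.1; the board now bears the burden.
Stage III.2 (board, a clear and cogent showing, weight is at least 77): (j) net 89−13=76 < 77 — fails; (k) 75 < 77 — fails.
  The board does not carry Stage III.2.
So the shareholder prevails on this issue.
Per-issue: Issue I → shareholder; Issue II → board; Issue III → shareholder. The shareholder must prevail on a majority of issues; overall, the shareholder prevails.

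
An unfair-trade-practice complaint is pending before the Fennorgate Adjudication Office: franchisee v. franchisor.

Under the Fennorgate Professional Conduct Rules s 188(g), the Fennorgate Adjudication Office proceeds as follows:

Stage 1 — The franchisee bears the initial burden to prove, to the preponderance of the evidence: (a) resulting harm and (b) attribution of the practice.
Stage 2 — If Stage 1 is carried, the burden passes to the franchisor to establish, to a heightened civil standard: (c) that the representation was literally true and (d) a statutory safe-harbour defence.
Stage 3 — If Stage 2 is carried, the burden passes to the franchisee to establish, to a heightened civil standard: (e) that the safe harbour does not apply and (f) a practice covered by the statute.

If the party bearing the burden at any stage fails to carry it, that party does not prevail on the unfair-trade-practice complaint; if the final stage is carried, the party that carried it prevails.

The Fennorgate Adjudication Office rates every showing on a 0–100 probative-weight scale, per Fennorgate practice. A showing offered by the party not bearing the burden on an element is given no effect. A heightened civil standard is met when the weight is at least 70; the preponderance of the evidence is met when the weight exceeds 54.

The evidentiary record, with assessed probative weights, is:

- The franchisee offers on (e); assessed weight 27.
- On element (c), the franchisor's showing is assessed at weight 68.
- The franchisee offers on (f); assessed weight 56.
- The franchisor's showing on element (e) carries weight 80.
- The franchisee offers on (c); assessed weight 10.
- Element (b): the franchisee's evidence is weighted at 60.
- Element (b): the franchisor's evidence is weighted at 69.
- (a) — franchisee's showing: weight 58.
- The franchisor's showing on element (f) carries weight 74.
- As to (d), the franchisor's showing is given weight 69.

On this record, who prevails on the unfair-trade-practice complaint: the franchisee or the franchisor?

franchisee

Stage 1 — burden on franchisee; standard: the preponderance of the evidence (weight exceeds 54).
    (a): 58 > 54 [met]
    (b): 60 (franchisor's 69 disregarded) > 54 [met]
  Stage 1 is satisfied; the onus moves to the franchisor.
Stage 2 — burden on franchisor; standard: a heightened civil standard (weight is at least 70).
    (c): 68 (franchisee's 10 disregarded) < 70 [not met]
    (d): 69 < 70 [not met]
  The franchisor does not carry Stage 2.
So the franchisee prevails.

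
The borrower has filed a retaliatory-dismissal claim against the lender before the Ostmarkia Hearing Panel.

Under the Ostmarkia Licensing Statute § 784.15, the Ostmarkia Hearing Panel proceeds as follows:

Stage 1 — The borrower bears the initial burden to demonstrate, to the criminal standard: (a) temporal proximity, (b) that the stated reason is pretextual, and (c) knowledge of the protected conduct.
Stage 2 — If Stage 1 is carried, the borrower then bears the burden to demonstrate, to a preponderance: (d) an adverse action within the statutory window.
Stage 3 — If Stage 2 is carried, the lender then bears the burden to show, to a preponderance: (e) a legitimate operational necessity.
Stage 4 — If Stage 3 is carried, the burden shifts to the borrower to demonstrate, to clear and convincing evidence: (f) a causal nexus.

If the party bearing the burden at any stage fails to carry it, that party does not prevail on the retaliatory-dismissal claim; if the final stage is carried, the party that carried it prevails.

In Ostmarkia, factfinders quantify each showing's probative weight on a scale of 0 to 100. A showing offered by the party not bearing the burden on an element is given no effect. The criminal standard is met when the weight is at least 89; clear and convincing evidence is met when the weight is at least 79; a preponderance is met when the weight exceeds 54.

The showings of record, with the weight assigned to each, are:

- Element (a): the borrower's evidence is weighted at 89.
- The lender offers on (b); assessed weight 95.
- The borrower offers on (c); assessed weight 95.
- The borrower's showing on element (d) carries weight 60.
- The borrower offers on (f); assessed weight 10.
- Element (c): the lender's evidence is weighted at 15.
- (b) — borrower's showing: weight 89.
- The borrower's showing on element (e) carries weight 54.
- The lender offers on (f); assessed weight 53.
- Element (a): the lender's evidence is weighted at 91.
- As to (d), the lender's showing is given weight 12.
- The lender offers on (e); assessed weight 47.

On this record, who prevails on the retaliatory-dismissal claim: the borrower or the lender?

borrower

Stage 1 (borrower, the criminal standard, weight is at least 89): (a) 89 (lender's 91 disregarded) ≥ 89 — meets; (b) 89 (lender's 95 disregarded) ≥ 89 — meets; (c) 95 (lender's 15 disregarded) ≥ 89 — meets.
  Stage 1 is satisfied; the borrower continues to bear the burden.
Stage 2 (borrower, a preponderance, weight exceeds 54): (d) 60 (lender's 12 disregarded) > 54 — meets.
  The borrower carries Stage 2; the lender now bears the burden.
Stage 3 (lender, a preponderance, weight exceeds 54): (e) 47 (borrower's 54 disregarded) ≤ 54 — fails.
  Not every element is met, so the lender fails to carry Stage 3.
The analysis ends at Stage 3; the borrower prevails.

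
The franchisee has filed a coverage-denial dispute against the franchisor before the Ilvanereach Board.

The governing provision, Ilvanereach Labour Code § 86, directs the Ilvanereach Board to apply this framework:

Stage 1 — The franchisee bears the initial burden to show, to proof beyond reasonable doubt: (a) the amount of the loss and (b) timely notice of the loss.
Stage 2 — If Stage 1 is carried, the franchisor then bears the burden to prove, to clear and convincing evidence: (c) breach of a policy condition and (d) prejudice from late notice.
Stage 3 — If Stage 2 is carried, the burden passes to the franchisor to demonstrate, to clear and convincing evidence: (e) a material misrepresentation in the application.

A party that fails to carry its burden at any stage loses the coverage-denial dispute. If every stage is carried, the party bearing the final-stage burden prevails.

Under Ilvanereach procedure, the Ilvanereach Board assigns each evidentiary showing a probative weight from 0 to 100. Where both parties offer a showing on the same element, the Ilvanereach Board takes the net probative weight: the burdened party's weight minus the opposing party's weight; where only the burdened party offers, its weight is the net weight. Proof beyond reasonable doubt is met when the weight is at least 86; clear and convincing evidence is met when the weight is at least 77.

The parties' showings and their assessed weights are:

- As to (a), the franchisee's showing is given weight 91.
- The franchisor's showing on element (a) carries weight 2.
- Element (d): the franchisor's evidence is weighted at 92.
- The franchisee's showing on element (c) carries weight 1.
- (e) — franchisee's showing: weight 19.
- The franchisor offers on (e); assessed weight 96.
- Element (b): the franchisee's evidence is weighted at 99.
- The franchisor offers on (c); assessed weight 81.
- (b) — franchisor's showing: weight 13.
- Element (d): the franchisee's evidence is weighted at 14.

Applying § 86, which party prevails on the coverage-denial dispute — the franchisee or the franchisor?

At Stage 1 the franchisee must meet proof beyond reasonable doubt (weight is at least 86): on (a) the weight is 91 less the opposing 2 gives net 89, ≥ 86, so (a) meets the standard; on (b) the weight is 99 less the opposing 13 gives net 86, ≥ 86, so (b) meets the standard.
  Stage 1 carried; the burden shifts to the franchisor.
At Stage 2 the franchisor must meet clear and convincing evidence (weight is at least 77): on (c) the weight is 81 less the opposing 1 gives net 80, ≥ 77, so (c) meets the standard; on (d) the weight is 92 less the opposing 14 gives net 78, ≥ 77, so (d) meets the standard.
  Stage 2 is satisfied; the franchisor continues to bear the burden.
At Stage 3 the franchisor must meet clear and convincing evidence (weight is at least 77): on (e) the weight is 96 less the opposing 19 gives net 77, ≥ 77, so (e) meets the standard.
  All elements met at the final stage.
Every stage carried; the franchisor prevails.

franchisor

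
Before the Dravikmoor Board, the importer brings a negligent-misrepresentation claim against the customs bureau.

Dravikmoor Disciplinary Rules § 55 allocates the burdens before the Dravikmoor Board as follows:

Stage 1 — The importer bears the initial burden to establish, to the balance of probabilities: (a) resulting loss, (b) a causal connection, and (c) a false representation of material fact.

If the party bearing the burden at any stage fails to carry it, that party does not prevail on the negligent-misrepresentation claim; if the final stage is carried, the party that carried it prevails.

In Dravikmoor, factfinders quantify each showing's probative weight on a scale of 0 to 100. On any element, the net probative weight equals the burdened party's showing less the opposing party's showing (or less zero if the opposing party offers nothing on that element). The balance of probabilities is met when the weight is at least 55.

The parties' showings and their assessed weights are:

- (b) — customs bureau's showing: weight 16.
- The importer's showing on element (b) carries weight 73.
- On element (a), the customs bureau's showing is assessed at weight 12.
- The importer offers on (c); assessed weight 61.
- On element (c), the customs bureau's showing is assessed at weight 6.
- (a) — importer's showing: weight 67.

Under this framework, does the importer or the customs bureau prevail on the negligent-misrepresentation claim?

Stage 1 — burden on importer; standard: the balance of probabilities (weight is at least 55).
    (a): 67 − 12 = 55 ≥ 55 [met]
    (b): 73 − 16 = 57 ≥ 55 [met]
    (c): 61 − 6 = 55 ≥ 55 [met]
  The importer carries the last stage.
With every stage satisfied, the importer prevails.

importer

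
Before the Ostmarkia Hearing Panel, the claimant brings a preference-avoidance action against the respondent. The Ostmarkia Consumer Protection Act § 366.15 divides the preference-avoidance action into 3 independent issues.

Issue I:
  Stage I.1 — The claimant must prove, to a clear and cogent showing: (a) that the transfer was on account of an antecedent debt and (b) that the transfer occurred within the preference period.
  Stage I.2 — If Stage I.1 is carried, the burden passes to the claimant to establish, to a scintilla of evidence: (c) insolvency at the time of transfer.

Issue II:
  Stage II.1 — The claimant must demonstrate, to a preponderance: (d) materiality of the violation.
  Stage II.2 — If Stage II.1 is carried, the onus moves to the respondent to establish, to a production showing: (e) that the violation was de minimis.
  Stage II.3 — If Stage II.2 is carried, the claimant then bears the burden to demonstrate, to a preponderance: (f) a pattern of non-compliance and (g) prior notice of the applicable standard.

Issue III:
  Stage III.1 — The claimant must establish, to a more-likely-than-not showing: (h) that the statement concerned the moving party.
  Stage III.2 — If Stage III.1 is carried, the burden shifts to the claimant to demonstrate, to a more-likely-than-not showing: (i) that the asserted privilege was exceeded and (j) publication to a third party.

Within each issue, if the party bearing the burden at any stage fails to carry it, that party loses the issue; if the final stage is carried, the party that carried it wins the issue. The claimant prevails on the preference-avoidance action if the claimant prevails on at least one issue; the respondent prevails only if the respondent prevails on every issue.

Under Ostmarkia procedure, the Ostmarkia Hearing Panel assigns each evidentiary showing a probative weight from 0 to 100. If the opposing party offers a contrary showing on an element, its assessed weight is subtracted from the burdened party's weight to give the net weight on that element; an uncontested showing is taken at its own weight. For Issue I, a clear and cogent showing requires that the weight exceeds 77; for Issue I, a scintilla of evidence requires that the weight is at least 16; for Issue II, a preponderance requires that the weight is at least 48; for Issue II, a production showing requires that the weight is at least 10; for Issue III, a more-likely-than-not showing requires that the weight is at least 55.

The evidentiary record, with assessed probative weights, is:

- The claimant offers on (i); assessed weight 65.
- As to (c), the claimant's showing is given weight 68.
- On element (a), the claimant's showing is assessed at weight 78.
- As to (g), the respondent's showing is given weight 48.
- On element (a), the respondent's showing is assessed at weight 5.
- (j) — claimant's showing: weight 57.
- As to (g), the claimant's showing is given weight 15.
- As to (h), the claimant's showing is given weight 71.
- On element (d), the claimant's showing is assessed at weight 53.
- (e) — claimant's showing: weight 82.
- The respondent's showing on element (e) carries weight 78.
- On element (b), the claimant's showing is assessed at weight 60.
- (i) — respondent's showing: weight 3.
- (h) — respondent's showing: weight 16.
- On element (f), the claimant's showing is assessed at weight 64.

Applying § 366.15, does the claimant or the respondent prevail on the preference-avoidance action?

claimant

— Issue I —
At Stage I.1 the claimant must meet a clear and cogent showing (weight exceeds 77): on (a) the weight is 78 less the opposing 5 gives net 73, which does not exceed 77, so (a) does not meet the standard; on (b) the weight is 60, which does not exceed 77, so (b) does not meet the standard.
  The claimant does not carry Stage I.1.
So the respondent prevails on this issue.
— Issue II —
At Stage II.1 the claimant must meet a preponderance (weight is at least 48): on (d) the weight is 53, ≥ 48, so (d) meets the standard.
  Stage II.1 is satisfied; the onus moves to the respondent.
At Stage II.2 the respondent must meet a production showing (weight is at least 10): on (e) the weight is 78 less the opposing 82 gives net -4, which does not reach 10, so (e) does not meet the standard.
  The respondent does not carry Stage II.2.
The claimant prevails on this issue.
— Issue III —
Stage III.1 (claimant, a more-likely-than-not showing, weight is at least 55): (h) net 71−16=55 ≥ 55 — meets.
  Stage III.1 carried; the burden remains with the claimant.
Stage III.2 (claimant, a more-likely-than-not showing, weight is at least 55): (i) net 65−3=62 ≥ 55 — meets; (j) 57 ≥ 55 — meets.
  The claimant carries the last stage.
With every stage satisfied, the claimant prevails on this issue.
Per-issue: Issue I → respondent; Issue II → claimant; Issue III → claimant. The claimant must prevail on at least one issue; overall, the claimant prevails.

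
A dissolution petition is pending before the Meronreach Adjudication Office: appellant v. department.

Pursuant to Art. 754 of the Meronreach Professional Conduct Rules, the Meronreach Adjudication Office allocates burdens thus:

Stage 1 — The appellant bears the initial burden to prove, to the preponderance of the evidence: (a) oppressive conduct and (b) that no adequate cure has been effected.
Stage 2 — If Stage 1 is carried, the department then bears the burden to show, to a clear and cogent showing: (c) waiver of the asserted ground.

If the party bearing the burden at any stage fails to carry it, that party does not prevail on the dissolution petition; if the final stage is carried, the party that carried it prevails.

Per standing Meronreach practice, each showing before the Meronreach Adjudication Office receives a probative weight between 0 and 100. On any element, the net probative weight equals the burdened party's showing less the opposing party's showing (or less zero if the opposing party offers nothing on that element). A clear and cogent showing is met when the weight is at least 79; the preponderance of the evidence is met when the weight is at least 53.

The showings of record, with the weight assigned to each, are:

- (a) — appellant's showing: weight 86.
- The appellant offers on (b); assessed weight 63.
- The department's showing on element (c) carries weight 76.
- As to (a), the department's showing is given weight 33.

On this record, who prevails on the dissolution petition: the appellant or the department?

Stage 1 (appellant, the preponderance of the evidence, weight is at least 53): (a) net 86−33=53 ≥ 53 — meets; (b) 63 ≥ 53 — meets.
  Stage 1 carried; the burden shifts to the department.
Stage 2 (department, a clear and cogent showing, weight is at least 79): (c) 76 < 79 — fails.
  Stage 2 not carried; the department fails its burden.
So the appellant prevails.

appellant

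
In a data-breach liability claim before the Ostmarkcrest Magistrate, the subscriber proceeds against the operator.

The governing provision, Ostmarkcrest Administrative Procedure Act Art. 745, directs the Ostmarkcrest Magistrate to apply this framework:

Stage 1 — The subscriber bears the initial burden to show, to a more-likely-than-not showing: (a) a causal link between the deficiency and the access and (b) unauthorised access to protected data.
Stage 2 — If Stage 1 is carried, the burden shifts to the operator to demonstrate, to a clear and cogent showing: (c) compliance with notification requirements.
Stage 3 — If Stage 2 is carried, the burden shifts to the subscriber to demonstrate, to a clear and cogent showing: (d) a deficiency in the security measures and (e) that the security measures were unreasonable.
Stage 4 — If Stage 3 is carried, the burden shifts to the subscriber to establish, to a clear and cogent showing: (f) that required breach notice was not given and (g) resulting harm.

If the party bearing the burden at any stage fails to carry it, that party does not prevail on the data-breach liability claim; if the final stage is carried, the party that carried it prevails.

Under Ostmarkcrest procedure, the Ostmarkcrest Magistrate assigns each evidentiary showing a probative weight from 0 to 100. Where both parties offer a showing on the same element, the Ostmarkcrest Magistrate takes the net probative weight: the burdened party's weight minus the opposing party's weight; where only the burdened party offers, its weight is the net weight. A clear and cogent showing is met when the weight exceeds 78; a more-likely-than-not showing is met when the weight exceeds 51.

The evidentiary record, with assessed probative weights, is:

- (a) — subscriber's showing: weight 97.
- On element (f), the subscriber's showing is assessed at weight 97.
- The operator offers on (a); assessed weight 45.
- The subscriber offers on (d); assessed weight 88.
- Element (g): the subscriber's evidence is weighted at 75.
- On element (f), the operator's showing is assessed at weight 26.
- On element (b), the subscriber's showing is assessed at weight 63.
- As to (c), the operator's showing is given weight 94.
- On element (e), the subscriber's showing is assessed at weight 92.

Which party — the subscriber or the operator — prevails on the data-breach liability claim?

operator

Stage 1 (subscriber, a more-likely-than-not showing, weight exceeds 51): (a) net 97−45=52 > 51 — meets; (b) 63 > 51 — meets.
  Stage 1 is satisfied; the onus moves to the operator.
Stage 2 (operator, a clear and cogent showing, weight exceeds 78): (c) 94 > 78 — meets.
  Stage 2 is satisfied; the onus moves to the subscriber.
Stage 3 (subscriber, a clear and cogent showing, weight exceeds 78): (d) 88 > 78 — meets; (e) 92 > 78 — meets.
  Stage 3 is satisfied; the subscriber continues to bear the burden.
Stage 4 (subscriber, a clear and cogent showing, weight exceeds 78): (f) net 97−26=71 ≤ 78 — fails; (g) 75 ≤ 78 — fails.
  The subscriber does not carry Stage 4.
The analysis ends at Stage 4; the operator prevails.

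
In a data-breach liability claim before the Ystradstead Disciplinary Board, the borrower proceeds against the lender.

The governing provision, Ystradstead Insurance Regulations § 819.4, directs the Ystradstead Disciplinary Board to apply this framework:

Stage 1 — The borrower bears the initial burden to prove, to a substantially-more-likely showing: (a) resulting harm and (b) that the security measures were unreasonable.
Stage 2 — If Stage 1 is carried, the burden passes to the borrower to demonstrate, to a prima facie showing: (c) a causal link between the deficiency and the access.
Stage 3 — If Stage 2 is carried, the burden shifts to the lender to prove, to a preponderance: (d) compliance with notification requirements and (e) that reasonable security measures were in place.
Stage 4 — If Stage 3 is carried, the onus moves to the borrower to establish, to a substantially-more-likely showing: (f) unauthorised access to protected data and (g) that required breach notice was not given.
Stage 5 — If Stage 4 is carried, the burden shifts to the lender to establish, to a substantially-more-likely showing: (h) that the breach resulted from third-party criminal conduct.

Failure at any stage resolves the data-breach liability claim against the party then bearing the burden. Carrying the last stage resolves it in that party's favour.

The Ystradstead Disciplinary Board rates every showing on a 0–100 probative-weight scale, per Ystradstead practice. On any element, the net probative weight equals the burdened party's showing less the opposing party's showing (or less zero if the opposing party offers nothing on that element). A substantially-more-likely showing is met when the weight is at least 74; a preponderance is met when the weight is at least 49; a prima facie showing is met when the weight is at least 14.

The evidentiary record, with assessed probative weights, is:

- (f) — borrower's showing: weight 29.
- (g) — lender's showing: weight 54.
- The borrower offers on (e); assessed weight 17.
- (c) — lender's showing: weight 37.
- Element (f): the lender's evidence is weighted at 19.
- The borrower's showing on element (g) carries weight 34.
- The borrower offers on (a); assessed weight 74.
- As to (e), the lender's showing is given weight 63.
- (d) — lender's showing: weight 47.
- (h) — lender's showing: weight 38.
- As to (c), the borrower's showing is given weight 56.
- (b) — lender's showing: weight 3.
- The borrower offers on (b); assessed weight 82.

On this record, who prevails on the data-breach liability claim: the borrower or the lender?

Stage 1 — burden on borrower; standard: a substantially-more-likely showing (weight is at least 74).
    (a): 74 ≥ 74 [met]
    (b): 82 − 3 = 79 ≥ 74 [met]
  Stage 1 is satisfied; the borrower continues to bear the burden.
Stage 2 — burden on borrower; standard: a prima facie showing (weight is at least 14).
    (c): 56 − 37 = 19 ≥ 14 [met]
  Stage 2 is satisfied; the onus moves to the lender.
Stage 3 — burden on lender; standard: a preponderance (weight is at least 49).
    (d): 47 < 49 [not met]
    (e): 63 − 17 = 46 < 49 [not met]
  The lender does not carry Stage 3.
So the borrower prevails.

borrower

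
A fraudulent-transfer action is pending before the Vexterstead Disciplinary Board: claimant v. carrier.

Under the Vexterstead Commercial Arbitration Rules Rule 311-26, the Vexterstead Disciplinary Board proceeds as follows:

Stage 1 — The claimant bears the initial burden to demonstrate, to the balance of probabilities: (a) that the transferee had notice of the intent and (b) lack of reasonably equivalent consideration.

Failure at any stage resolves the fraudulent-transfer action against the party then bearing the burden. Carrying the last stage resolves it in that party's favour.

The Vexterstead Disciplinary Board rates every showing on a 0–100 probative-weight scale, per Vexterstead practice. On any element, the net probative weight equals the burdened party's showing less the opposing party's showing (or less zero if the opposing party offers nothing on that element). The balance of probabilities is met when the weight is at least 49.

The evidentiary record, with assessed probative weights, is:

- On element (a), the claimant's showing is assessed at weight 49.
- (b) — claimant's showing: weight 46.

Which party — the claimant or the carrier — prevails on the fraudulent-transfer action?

carrier

Stage 1 (claimant, the balance of probabilities, weight is at least 49): (a) 49 ≥ 49 — meets; (b) 46 < 49 — fails.
  The claimant does not carry Stage 1.
So the carrier prevails.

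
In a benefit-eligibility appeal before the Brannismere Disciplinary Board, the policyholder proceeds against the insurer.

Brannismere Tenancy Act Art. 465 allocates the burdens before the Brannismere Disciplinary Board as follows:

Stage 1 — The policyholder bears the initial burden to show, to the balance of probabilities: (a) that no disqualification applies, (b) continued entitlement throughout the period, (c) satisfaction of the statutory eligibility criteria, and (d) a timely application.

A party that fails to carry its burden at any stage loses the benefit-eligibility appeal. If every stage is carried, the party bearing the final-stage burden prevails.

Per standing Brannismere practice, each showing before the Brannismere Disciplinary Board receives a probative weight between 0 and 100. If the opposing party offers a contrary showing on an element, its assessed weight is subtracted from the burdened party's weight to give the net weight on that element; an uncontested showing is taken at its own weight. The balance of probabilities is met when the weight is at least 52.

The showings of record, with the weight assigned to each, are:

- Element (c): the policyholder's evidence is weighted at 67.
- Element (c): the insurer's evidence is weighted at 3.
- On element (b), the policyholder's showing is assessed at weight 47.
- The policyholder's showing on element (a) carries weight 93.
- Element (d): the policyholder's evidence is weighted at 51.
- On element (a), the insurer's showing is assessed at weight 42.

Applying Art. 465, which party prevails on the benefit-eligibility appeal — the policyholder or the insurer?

At Stage 1 the policyholder must meet the balance of probabilities (weight is at least 52): on (a) the weight is 93 less the opposing 42 gives net 51, which does not reach 52, so (a) does not meet the standard; on (b) the weight is 47, which does not reach 52, so (b) does not meet the standard; on (c) the weight is 67 less the opposing 3 gives net 64, which does reach 52, so (c) meets the standard; on (d) the weight is 51, < 52, so (d) does not meet the standard.
  Stage 1 not carried; the policyholder fails its burden.
The analysis ends at Stage 1; the insurer prevails.

insurer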